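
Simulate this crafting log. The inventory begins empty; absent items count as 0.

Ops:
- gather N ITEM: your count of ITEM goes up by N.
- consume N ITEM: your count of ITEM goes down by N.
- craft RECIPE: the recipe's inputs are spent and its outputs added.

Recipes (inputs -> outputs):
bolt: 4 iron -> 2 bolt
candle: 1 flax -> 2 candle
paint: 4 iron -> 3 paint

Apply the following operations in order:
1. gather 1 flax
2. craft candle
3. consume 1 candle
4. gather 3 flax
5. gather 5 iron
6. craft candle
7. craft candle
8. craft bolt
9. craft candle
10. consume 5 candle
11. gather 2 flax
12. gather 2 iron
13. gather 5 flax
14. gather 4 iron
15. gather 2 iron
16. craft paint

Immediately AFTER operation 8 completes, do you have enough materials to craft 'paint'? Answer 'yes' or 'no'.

Answer: no

Derivation:
After 1 (gather 1 flax): flax=1
After 2 (craft candle): candle=2
After 3 (consume 1 candle): candle=1
After 4 (gather 3 flax): candle=1 flax=3
After 5 (gather 5 iron): candle=1 flax=3 iron=5
After 6 (craft candle): candle=3 flax=2 iron=5
After 7 (craft candle): candle=5 flax=1 iron=5
After 8 (craft bolt): bolt=2 candle=5 flax=1 iron=1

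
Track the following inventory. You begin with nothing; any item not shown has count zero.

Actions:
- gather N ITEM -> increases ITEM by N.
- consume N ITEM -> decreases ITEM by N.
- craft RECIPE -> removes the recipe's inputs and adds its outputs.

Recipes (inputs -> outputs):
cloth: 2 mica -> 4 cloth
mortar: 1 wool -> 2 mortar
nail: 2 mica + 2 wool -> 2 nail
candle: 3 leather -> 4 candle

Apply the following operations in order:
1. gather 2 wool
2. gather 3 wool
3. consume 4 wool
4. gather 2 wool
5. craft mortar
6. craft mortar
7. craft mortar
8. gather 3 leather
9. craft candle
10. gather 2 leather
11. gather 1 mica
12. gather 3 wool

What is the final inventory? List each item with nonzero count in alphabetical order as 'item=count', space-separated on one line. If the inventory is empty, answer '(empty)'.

After 1 (gather 2 wool): wool=2
After 2 (gather 3 wool): wool=5
After 3 (consume 4 wool): wool=1
After 4 (gather 2 wool): wool=3
After 5 (craft mortar): mortar=2 wool=2
After 6 (craft mortar): mortar=4 wool=1
After 7 (craft mortar): mortar=6
After 8 (gather 3 leather): leather=3 mortar=6
After 9 (craft candle): candle=4 mortar=6
After 10 (gather 2 leather): candle=4 leather=2 mortar=6
After 11 (gather 1 mica): candle=4 leather=2 mica=1 mortar=6
After 12 (gather 3 wool): candle=4 leather=2 mica=1 mortar=6 wool=3

Answer: candle=4 leather=2 mica=1 mortar=6 wool=3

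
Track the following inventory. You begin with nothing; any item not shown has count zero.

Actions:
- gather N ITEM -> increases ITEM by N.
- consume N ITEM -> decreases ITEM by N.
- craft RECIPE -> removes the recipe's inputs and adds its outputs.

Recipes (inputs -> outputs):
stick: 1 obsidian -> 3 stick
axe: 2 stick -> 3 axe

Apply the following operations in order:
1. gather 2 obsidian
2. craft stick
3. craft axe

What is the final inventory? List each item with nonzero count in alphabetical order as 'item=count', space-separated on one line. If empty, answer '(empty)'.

After 1 (gather 2 obsidian): obsidian=2
After 2 (craft stick): obsidian=1 stick=3
After 3 (craft axe): axe=3 obsidian=1 stick=1

Answer: axe=3 obsidian=1 stick=1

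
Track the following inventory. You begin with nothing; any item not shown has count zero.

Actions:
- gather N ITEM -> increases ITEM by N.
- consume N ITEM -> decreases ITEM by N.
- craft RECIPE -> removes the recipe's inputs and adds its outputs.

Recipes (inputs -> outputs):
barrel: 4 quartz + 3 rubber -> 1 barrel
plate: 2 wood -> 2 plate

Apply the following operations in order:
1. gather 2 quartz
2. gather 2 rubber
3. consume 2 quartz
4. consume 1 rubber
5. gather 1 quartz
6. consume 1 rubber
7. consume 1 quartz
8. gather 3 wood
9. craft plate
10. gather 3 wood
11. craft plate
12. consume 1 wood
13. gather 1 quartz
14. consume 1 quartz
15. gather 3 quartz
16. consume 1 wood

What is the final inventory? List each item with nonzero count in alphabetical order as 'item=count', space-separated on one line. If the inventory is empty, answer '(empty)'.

Answer: plate=4 quartz=3

Derivation:
After 1 (gather 2 quartz): quartz=2
After 2 (gather 2 rubber): quartz=2 rubber=2
After 3 (consume 2 quartz): rubber=2
After 4 (consume 1 rubber): rubber=1
After 5 (gather 1 quartz): quartz=1 rubber=1
After 6 (consume 1 rubber): quartz=1
After 7 (consume 1 quartz): (empty)
After 8 (gather 3 wood): wood=3
After 9 (craft plate): plate=2 wood=1
After 10 (gather 3 wood): plate=2 wood=4
After 11 (craft plate): plate=4 wood=2
After 12 (consume 1 wood): plate=4 wood=1
After 13 (gather 1 quartz): plate=4 quartz=1 wood=1
After 14 (consume 1 quartz): plate=4 wood=1
After 15 (gather 3 quartz): plate=4 quartz=3 wood=1
After 16 (consume 1 wood): plate=4 quartz=3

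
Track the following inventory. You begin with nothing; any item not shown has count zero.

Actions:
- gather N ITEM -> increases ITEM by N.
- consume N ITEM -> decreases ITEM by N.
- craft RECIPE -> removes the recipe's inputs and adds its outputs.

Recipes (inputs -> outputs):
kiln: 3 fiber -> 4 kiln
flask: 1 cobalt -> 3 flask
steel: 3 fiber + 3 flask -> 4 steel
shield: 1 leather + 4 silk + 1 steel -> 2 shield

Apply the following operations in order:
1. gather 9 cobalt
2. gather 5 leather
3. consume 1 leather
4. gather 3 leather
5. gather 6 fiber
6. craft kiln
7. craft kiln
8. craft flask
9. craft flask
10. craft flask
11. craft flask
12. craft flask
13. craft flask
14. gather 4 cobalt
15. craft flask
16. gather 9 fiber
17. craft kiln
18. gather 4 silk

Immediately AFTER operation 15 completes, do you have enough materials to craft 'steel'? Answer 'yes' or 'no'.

After 1 (gather 9 cobalt): cobalt=9
After 2 (gather 5 leather): cobalt=9 leather=5
After 3 (consume 1 leather): cobalt=9 leather=4
After 4 (gather 3 leather): cobalt=9 leather=7
After 5 (gather 6 fiber): cobalt=9 fiber=6 leather=7
After 6 (craft kiln): cobalt=9 fiber=3 kiln=4 leather=7
After 7 (craft kiln): cobalt=9 kiln=8 leather=7
After 8 (craft flask): cobalt=8 flask=3 kiln=8 leather=7
After 9 (craft flask): cobalt=7 flask=6 kiln=8 leather=7
After 10 (craft flask): cobalt=6 flask=9 kiln=8 leather=7
After 11 (craft flask): cobalt=5 flask=12 kiln=8 leather=7
After 12 (craft flask): cobalt=4 flask=15 kiln=8 leather=7
After 13 (craft flask): cobalt=3 flask=18 kiln=8 leather=7
After 14 (gather 4 cobalt): cobalt=7 flask=18 kiln=8 leather=7
After 15 (craft flask): cobalt=6 flask=21 kiln=8 leather=7

Answer: no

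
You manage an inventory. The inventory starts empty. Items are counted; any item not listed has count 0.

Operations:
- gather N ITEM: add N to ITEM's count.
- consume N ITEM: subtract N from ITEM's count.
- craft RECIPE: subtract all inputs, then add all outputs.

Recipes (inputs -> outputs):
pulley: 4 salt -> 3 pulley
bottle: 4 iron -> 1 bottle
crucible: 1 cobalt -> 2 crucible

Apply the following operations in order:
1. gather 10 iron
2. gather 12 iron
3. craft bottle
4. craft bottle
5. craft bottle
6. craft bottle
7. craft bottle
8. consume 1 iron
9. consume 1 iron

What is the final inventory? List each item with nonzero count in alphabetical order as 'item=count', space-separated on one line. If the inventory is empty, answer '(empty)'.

Answer: bottle=5

Derivation:
After 1 (gather 10 iron): iron=10
After 2 (gather 12 iron): iron=22
After 3 (craft bottle): bottle=1 iron=18
After 4 (craft bottle): bottle=2 iron=14
After 5 (craft bottle): bottle=3 iron=10
After 6 (craft bottle): bottle=4 iron=6
After 7 (craft bottle): bottle=5 iron=2
After 8 (consume 1 iron): bottle=5 iron=1
After 9 (consume 1 iron): bottle=5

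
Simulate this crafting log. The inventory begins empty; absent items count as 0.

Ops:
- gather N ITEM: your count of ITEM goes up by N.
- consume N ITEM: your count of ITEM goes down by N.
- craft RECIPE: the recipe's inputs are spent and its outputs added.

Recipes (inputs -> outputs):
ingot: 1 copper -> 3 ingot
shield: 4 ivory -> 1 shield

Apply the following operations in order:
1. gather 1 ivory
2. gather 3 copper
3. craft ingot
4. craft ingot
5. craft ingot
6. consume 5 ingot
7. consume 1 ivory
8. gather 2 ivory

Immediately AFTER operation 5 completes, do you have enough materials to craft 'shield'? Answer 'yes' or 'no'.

After 1 (gather 1 ivory): ivory=1
After 2 (gather 3 copper): copper=3 ivory=1
After 3 (craft ingot): copper=2 ingot=3 ivory=1
After 4 (craft ingot): copper=1 ingot=6 ivory=1
After 5 (craft ingot): ingot=9 ivory=1

Answer: no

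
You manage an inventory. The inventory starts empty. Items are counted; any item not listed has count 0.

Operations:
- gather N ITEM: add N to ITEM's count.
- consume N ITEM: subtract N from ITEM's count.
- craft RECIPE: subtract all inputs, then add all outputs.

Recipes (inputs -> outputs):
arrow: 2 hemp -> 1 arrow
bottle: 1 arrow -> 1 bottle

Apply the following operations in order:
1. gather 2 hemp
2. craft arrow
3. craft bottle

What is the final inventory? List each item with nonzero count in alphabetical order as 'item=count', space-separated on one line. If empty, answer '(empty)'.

After 1 (gather 2 hemp): hemp=2
After 2 (craft arrow): arrow=1
After 3 (craft bottle): bottle=1

Answer: bottle=1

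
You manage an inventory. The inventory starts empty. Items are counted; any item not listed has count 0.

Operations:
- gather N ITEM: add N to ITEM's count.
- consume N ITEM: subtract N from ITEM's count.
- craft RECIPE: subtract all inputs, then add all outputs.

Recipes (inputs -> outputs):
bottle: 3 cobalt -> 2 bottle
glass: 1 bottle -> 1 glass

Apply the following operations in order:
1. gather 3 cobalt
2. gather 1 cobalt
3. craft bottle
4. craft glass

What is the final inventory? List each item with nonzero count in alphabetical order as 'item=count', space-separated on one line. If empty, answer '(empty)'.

Answer: bottle=1 cobalt=1 glass=1

Derivation:
After 1 (gather 3 cobalt): cobalt=3
After 2 (gather 1 cobalt): cobalt=4
After 3 (craft bottle): bottle=2 cobalt=1
After 4 (craft glass): bottle=1 cobalt=1 glass=1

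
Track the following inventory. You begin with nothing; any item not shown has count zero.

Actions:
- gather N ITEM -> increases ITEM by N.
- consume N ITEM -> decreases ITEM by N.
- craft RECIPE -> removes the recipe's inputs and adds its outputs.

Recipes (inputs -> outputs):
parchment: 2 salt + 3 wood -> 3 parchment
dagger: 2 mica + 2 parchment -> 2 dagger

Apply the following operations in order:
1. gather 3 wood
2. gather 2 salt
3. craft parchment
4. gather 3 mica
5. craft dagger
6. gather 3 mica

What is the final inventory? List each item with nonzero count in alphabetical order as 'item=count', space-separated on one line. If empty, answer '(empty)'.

Answer: dagger=2 mica=4 parchment=1

Derivation:
After 1 (gather 3 wood): wood=3
After 2 (gather 2 salt): salt=2 wood=3
After 3 (craft parchment): parchment=3
After 4 (gather 3 mica): mica=3 parchment=3
After 5 (craft dagger): dagger=2 mica=1 parchment=1
After 6 (gather 3 mica): dagger=2 mica=4 parchment=1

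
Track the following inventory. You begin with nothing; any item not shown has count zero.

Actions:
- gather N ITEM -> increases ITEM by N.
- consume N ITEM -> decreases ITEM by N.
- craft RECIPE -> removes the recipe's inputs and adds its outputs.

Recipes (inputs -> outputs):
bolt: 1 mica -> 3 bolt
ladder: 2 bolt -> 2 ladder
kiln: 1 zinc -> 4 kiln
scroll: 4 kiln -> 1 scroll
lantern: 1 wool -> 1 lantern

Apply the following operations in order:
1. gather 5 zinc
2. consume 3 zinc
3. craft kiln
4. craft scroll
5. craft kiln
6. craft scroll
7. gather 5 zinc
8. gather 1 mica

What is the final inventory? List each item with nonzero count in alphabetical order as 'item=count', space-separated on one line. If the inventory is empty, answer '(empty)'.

Answer: mica=1 scroll=2 zinc=5

Derivation:
After 1 (gather 5 zinc): zinc=5
After 2 (consume 3 zinc): zinc=2
After 3 (craft kiln): kiln=4 zinc=1
After 4 (craft scroll): scroll=1 zinc=1
After 5 (craft kiln): kiln=4 scroll=1
After 6 (craft scroll): scroll=2
After 7 (gather 5 zinc): scroll=2 zinc=5
After 8 (gather 1 mica): mica=1 scroll=2 zinc=5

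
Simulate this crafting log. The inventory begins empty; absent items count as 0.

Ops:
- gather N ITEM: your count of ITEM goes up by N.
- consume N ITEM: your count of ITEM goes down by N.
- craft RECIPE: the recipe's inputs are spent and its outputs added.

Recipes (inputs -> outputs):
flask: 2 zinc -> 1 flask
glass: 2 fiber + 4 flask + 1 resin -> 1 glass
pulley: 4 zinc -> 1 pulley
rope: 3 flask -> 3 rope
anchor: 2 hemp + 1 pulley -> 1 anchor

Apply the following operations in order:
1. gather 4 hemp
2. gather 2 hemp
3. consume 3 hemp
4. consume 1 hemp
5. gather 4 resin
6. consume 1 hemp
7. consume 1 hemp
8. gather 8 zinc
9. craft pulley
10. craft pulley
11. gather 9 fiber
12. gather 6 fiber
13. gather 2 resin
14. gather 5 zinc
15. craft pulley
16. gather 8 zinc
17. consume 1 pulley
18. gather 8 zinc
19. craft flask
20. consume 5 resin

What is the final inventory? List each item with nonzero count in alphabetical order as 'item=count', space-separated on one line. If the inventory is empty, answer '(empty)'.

After 1 (gather 4 hemp): hemp=4
After 2 (gather 2 hemp): hemp=6
After 3 (consume 3 hemp): hemp=3
After 4 (consume 1 hemp): hemp=2
After 5 (gather 4 resin): hemp=2 resin=4
After 6 (consume 1 hemp): hemp=1 resin=4
After 7 (consume 1 hemp): resin=4
After 8 (gather 8 zinc): resin=4 zinc=8
After 9 (craft pulley): pulley=1 resin=4 zinc=4
After 10 (craft pulley): pulley=2 resin=4
After 11 (gather 9 fiber): fiber=9 pulley=2 resin=4
After 12 (gather 6 fiber): fiber=15 pulley=2 resin=4
After 13 (gather 2 resin): fiber=15 pulley=2 resin=6
After 14 (gather 5 zinc): fiber=15 pulley=2 resin=6 zinc=5
After 15 (craft pulley): fiber=15 pulley=3 resin=6 zinc=1
After 16 (gather 8 zinc): fiber=15 pulley=3 resin=6 zinc=9
After 17 (consume 1 pulley): fiber=15 pulley=2 resin=6 zinc=9
After 18 (gather 8 zinc): fiber=15 pulley=2 resin=6 zinc=17
After 19 (craft flask): fiber=15 flask=1 pulley=2 resin=6 zinc=15
After 20 (consume 5 resin): fiber=15 flask=1 pulley=2 resin=1 zinc=15

Answer: fiber=15 flask=1 pulley=2 resin=1 zinc=15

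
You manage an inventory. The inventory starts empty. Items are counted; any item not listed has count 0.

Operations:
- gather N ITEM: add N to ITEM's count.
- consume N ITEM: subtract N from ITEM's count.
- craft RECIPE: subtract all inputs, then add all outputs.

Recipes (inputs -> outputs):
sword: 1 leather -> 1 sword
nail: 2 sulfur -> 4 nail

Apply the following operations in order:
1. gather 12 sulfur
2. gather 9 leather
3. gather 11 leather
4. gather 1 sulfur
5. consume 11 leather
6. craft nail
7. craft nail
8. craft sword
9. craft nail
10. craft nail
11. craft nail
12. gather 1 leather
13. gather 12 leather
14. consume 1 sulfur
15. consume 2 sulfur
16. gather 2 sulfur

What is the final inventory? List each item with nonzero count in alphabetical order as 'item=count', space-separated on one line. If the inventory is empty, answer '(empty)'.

After 1 (gather 12 sulfur): sulfur=12
After 2 (gather 9 leather): leather=9 sulfur=12
After 3 (gather 11 leather): leather=20 sulfur=12
After 4 (gather 1 sulfur): leather=20 sulfur=13
After 5 (consume 11 leather): leather=9 sulfur=13
After 6 (craft nail): leather=9 nail=4 sulfur=11
After 7 (craft nail): leather=9 nail=8 sulfur=9
After 8 (craft sword): leather=8 nail=8 sulfur=9 sword=1
After 9 (craft nail): leather=8 nail=12 sulfur=7 sword=1
After 10 (craft nail): leather=8 nail=16 sulfur=5 sword=1
After 11 (craft nail): leather=8 nail=20 sulfur=3 sword=1
After 12 (gather 1 leather): leather=9 nail=20 sulfur=3 sword=1
After 13 (gather 12 leather): leather=21 nail=20 sulfur=3 sword=1
After 14 (consume 1 sulfur): leather=21 nail=20 sulfur=2 sword=1
After 15 (consume 2 sulfur): leather=21 nail=20 sword=1
After 16 (gather 2 sulfur): leather=21 nail=20 sulfur=2 sword=1

Answer: leather=21 nail=20 sulfur=2 sword=1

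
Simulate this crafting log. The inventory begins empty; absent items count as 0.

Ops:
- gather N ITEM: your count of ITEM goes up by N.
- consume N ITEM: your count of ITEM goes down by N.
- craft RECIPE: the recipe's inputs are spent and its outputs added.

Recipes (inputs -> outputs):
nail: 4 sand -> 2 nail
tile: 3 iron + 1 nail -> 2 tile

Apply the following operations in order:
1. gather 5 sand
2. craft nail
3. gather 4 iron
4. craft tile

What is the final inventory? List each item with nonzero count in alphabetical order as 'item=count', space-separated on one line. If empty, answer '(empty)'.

After 1 (gather 5 sand): sand=5
After 2 (craft nail): nail=2 sand=1
After 3 (gather 4 iron): iron=4 nail=2 sand=1
After 4 (craft tile): iron=1 nail=1 sand=1 tile=2

Answer: iron=1 nail=1 sand=1 tile=2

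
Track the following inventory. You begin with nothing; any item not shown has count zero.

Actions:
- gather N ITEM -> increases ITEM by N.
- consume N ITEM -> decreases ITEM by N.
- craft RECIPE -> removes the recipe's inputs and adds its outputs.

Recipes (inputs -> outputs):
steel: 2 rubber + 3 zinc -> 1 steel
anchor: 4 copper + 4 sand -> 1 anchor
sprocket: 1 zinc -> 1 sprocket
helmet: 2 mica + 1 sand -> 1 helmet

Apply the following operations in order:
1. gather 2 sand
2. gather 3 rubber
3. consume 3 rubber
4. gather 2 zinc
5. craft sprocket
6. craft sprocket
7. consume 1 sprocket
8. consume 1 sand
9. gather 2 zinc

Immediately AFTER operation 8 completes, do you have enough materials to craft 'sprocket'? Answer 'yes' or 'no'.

Answer: no

Derivation:
After 1 (gather 2 sand): sand=2
After 2 (gather 3 rubber): rubber=3 sand=2
After 3 (consume 3 rubber): sand=2
After 4 (gather 2 zinc): sand=2 zinc=2
After 5 (craft sprocket): sand=2 sprocket=1 zinc=1
After 6 (craft sprocket): sand=2 sprocket=2
After 7 (consume 1 sprocket): sand=2 sprocket=1
After 8 (consume 1 sand): sand=1 sprocket=1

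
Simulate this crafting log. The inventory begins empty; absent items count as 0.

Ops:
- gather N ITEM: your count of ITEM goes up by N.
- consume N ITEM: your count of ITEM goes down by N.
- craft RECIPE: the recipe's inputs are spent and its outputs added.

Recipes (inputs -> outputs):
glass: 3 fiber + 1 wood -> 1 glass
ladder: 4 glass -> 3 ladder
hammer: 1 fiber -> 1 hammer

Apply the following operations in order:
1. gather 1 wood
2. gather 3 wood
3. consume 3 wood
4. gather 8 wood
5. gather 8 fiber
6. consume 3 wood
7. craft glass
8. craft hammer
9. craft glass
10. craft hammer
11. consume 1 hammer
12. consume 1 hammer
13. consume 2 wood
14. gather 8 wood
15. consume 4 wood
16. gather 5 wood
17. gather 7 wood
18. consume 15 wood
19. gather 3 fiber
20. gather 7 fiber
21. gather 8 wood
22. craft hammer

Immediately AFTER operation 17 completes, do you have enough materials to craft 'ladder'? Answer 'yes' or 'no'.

Answer: no

Derivation:
After 1 (gather 1 wood): wood=1
After 2 (gather 3 wood): wood=4
After 3 (consume 3 wood): wood=1
After 4 (gather 8 wood): wood=9
After 5 (gather 8 fiber): fiber=8 wood=9
After 6 (consume 3 wood): fiber=8 wood=6
After 7 (craft glass): fiber=5 glass=1 wood=5
After 8 (craft hammer): fiber=4 glass=1 hammer=1 wood=5
After 9 (craft glass): fiber=1 glass=2 hammer=1 wood=4
After 10 (craft hammer): glass=2 hammer=2 wood=4
After 11 (consume 1 hammer): glass=2 hammer=1 wood=4
After 12 (consume 1 hammer): glass=2 wood=4
After 13 (consume 2 wood): glass=2 wood=2
After 14 (gather 8 wood): glass=2 wood=10
After 15 (consume 4 wood): glass=2 wood=6
After 16 (gather 5 wood): glass=2 wood=11
After 17 (gather 7 wood): glass=2 wood=18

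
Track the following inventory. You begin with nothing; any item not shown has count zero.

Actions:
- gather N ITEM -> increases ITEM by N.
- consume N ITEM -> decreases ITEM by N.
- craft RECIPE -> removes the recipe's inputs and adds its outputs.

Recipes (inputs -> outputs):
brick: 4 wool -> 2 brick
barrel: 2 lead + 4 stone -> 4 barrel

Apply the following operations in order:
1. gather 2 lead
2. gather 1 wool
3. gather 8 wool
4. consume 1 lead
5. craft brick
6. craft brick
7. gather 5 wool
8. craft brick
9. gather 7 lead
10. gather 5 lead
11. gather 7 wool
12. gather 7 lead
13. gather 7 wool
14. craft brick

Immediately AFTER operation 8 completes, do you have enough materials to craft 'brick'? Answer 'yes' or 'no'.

Answer: no

Derivation:
After 1 (gather 2 lead): lead=2
After 2 (gather 1 wool): lead=2 wool=1
After 3 (gather 8 wool): lead=2 wool=9
After 4 (consume 1 lead): lead=1 wool=9
After 5 (craft brick): brick=2 lead=1 wool=5
After 6 (craft brick): brick=4 lead=1 wool=1
After 7 (gather 5 wool): brick=4 lead=1 wool=6
After 8 (craft brick): brick=6 lead=1 wool=2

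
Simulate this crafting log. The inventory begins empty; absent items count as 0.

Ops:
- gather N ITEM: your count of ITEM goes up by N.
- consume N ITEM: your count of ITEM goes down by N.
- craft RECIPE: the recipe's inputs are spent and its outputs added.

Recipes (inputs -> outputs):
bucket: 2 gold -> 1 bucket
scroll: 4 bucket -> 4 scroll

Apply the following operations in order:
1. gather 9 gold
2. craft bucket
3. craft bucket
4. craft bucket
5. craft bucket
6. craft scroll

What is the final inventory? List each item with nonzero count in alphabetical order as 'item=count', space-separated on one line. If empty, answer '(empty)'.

Answer: gold=1 scroll=4

Derivation:
After 1 (gather 9 gold): gold=9
After 2 (craft bucket): bucket=1 gold=7
After 3 (craft bucket): bucket=2 gold=5
After 4 (craft bucket): bucket=3 gold=3
After 5 (craft bucket): bucket=4 gold=1
After 6 (craft scroll): gold=1 scroll=4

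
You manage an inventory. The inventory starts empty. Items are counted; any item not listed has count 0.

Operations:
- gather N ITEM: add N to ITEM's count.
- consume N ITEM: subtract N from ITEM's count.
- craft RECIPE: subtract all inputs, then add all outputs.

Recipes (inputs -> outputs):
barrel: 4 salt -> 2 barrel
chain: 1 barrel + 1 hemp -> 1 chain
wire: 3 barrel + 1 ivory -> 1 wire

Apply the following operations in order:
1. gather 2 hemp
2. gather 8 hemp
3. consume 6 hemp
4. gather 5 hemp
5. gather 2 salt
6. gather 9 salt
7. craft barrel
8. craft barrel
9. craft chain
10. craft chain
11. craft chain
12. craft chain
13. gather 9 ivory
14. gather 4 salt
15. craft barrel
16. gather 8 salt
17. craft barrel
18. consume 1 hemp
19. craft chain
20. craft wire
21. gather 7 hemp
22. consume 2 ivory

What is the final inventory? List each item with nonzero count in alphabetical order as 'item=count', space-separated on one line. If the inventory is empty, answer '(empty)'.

After 1 (gather 2 hemp): hemp=2
After 2 (gather 8 hemp): hemp=10
After 3 (consume 6 hemp): hemp=4
After 4 (gather 5 hemp): hemp=9
After 5 (gather 2 salt): hemp=9 salt=2
After 6 (gather 9 salt): hemp=9 salt=11
After 7 (craft barrel): barrel=2 hemp=9 salt=7
After 8 (craft barrel): barrel=4 hemp=9 salt=3
After 9 (craft chain): barrel=3 chain=1 hemp=8 salt=3
After 10 (craft chain): barrel=2 chain=2 hemp=7 salt=3
After 11 (craft chain): barrel=1 chain=3 hemp=6 salt=3
After 12 (craft chain): chain=4 hemp=5 salt=3
After 13 (gather 9 ivory): chain=4 hemp=5 ivory=9 salt=3
After 14 (gather 4 salt): chain=4 hemp=5 ivory=9 salt=7
After 15 (craft barrel): barrel=2 chain=4 hemp=5 ivory=9 salt=3
After 16 (gather 8 salt): barrel=2 chain=4 hemp=5 ivory=9 salt=11
After 17 (craft barrel): barrel=4 chain=4 hemp=5 ivory=9 salt=7
After 18 (consume 1 hemp): barrel=4 chain=4 hemp=4 ivory=9 salt=7
After 19 (craft chain): barrel=3 chain=5 hemp=3 ivory=9 salt=7
After 20 (craft wire): chain=5 hemp=3 ivory=8 salt=7 wire=1
After 21 (gather 7 hemp): chain=5 hemp=10 ivory=8 salt=7 wire=1
After 22 (consume 2 ivory): chain=5 hemp=10 ivory=6 salt=7 wire=1

Answer: chain=5 hemp=10 ivory=6 salt=7 wire=1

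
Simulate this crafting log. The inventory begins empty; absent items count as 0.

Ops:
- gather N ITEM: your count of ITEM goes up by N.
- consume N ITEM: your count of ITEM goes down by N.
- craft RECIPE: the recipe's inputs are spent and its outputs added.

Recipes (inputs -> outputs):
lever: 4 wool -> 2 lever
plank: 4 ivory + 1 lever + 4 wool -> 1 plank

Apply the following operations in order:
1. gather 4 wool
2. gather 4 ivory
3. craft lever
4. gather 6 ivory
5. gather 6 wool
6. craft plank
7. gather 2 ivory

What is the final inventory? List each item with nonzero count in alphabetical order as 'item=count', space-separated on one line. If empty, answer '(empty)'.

Answer: ivory=8 lever=1 plank=1 wool=2

Derivation:
After 1 (gather 4 wool): wool=4
After 2 (gather 4 ivory): ivory=4 wool=4
After 3 (craft lever): ivory=4 lever=2
After 4 (gather 6 ivory): ivory=10 lever=2
After 5 (gather 6 wool): ivory=10 lever=2 wool=6
After 6 (craft plank): ivory=6 lever=1 plank=1 wool=2
After 7 (gather 2 ivory): ivory=8 lever=1 plank=1 wool=2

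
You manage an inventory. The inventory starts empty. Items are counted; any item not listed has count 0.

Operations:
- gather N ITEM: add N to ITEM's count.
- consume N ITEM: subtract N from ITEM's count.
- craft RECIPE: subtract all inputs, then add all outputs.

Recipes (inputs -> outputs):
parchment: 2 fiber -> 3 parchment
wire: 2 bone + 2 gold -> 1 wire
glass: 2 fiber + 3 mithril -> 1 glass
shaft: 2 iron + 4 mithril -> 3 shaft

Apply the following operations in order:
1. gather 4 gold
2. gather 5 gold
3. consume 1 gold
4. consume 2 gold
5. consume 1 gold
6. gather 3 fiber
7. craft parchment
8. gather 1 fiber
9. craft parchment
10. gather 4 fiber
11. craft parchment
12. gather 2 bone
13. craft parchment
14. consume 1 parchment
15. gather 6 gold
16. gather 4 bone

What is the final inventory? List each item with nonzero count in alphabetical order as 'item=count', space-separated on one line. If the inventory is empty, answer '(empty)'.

After 1 (gather 4 gold): gold=4
After 2 (gather 5 gold): gold=9
After 3 (consume 1 gold): gold=8
After 4 (consume 2 gold): gold=6
After 5 (consume 1 gold): gold=5
After 6 (gather 3 fiber): fiber=3 gold=5
After 7 (craft parchment): fiber=1 gold=5 parchment=3
After 8 (gather 1 fiber): fiber=2 gold=5 parchment=3
After 9 (craft parchment): gold=5 parchment=6
After 10 (gather 4 fiber): fiber=4 gold=5 parchment=6
After 11 (craft parchment): fiber=2 gold=5 parchment=9
After 12 (gather 2 bone): bone=2 fiber=2 gold=5 parchment=9
After 13 (craft parchment): bone=2 gold=5 parchment=12
After 14 (consume 1 parchment): bone=2 gold=5 parchment=11
After 15 (gather 6 gold): bone=2 gold=11 parchment=11
After 16 (gather 4 bone): bone=6 gold=11 parchment=11

Answer: bone=6 gold=11 parchment=11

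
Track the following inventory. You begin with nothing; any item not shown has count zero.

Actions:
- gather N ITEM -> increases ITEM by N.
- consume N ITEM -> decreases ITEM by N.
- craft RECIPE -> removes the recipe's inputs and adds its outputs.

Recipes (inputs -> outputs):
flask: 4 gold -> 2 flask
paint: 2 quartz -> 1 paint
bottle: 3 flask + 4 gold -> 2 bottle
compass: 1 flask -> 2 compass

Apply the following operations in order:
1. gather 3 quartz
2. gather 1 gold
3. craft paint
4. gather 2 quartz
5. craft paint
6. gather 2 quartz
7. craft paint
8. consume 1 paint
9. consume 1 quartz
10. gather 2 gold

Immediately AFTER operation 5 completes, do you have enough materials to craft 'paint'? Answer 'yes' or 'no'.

Answer: no

Derivation:
After 1 (gather 3 quartz): quartz=3
After 2 (gather 1 gold): gold=1 quartz=3
After 3 (craft paint): gold=1 paint=1 quartz=1
After 4 (gather 2 quartz): gold=1 paint=1 quartz=3
After 5 (craft paint): gold=1 paint=2 quartz=1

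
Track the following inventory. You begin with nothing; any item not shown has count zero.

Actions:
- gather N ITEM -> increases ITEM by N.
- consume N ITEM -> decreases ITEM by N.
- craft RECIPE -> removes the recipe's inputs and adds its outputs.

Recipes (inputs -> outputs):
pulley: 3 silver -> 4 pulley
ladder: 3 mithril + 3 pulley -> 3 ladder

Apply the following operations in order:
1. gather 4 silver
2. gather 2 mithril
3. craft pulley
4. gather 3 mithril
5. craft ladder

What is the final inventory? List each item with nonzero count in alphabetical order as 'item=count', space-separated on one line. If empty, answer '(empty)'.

After 1 (gather 4 silver): silver=4
After 2 (gather 2 mithril): mithril=2 silver=4
After 3 (craft pulley): mithril=2 pulley=4 silver=1
After 4 (gather 3 mithril): mithril=5 pulley=4 silver=1
After 5 (craft ladder): ladder=3 mithril=2 pulley=1 silver=1

Answer: ladder=3 mithril=2 pulley=1 silver=1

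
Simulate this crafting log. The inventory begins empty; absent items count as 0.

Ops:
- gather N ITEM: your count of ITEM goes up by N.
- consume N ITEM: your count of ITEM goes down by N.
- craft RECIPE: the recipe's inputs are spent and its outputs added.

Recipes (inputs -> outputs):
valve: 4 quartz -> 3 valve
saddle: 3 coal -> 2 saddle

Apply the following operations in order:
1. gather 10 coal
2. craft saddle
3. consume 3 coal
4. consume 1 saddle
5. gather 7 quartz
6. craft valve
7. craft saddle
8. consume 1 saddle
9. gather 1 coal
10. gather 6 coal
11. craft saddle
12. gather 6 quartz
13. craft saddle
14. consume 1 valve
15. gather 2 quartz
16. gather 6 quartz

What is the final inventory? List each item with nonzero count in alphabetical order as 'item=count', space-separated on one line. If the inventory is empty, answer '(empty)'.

Answer: coal=2 quartz=17 saddle=6 valve=2

Derivation:
After 1 (gather 10 coal): coal=10
After 2 (craft saddle): coal=7 saddle=2
After 3 (consume 3 coal): coal=4 saddle=2
After 4 (consume 1 saddle): coal=4 saddle=1
After 5 (gather 7 quartz): coal=4 quartz=7 saddle=1
After 6 (craft valve): coal=4 quartz=3 saddle=1 valve=3
After 7 (craft saddle): coal=1 quartz=3 saddle=3 valve=3
After 8 (consume 1 saddle): coal=1 quartz=3 saddle=2 valve=3
After 9 (gather 1 coal): coal=2 quartz=3 saddle=2 valve=3
After 10 (gather 6 coal): coal=8 quartz=3 saddle=2 valve=3
After 11 (craft saddle): coal=5 quartz=3 saddle=4 valve=3
After 12 (gather 6 quartz): coal=5 quartz=9 saddle=4 valve=3
After 13 (craft saddle): coal=2 quartz=9 saddle=6 valve=3
After 14 (consume 1 valve): coal=2 quartz=9 saddle=6 valve=2
After 15 (gather 2 quartz): coal=2 quartz=11 saddle=6 valve=2
After 16 (gather 6 quartz): coal=2 quartz=17 saddle=6 valve=2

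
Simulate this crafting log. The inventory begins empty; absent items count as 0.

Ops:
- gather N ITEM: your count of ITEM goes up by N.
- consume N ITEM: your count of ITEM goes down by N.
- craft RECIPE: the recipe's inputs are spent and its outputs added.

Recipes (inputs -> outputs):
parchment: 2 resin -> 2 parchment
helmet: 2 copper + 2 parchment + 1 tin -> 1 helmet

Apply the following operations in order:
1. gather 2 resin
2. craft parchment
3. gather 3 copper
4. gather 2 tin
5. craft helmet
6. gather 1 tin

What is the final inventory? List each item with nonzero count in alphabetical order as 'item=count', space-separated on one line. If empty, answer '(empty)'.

Answer: copper=1 helmet=1 tin=2

Derivation:
After 1 (gather 2 resin): resin=2
After 2 (craft parchment): parchment=2
After 3 (gather 3 copper): copper=3 parchment=2
After 4 (gather 2 tin): copper=3 parchment=2 tin=2
After 5 (craft helmet): copper=1 helmet=1 tin=1
After 6 (gather 1 tin): copper=1 helmet=1 tin=2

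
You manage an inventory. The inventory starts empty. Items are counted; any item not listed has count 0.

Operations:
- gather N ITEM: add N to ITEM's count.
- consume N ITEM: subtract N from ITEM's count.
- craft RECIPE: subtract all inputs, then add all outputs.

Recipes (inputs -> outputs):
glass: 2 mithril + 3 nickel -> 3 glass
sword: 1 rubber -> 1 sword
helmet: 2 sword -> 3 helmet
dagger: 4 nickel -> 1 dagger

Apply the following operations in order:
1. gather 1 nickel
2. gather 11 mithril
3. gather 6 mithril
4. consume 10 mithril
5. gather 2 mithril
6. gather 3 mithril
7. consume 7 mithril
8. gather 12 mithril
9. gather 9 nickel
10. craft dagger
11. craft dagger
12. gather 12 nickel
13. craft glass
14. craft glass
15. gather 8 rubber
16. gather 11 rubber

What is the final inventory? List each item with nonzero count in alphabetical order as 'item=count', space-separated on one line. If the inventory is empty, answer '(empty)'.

After 1 (gather 1 nickel): nickel=1
After 2 (gather 11 mithril): mithril=11 nickel=1
After 3 (gather 6 mithril): mithril=17 nickel=1
After 4 (consume 10 mithril): mithril=7 nickel=1
After 5 (gather 2 mithril): mithril=9 nickel=1
After 6 (gather 3 mithril): mithril=12 nickel=1
After 7 (consume 7 mithril): mithril=5 nickel=1
After 8 (gather 12 mithril): mithril=17 nickel=1
After 9 (gather 9 nickel): mithril=17 nickel=10
After 10 (craft dagger): dagger=1 mithril=17 nickel=6
After 11 (craft dagger): dagger=2 mithril=17 nickel=2
After 12 (gather 12 nickel): dagger=2 mithril=17 nickel=14
After 13 (craft glass): dagger=2 glass=3 mithril=15 nickel=11
After 14 (craft glass): dagger=2 glass=6 mithril=13 nickel=8
After 15 (gather 8 rubber): dagger=2 glass=6 mithril=13 nickel=8 rubber=8
After 16 (gather 11 rubber): dagger=2 glass=6 mithril=13 nickel=8 rubber=19

Answer: dagger=2 glass=6 mithril=13 nickel=8 rubber=19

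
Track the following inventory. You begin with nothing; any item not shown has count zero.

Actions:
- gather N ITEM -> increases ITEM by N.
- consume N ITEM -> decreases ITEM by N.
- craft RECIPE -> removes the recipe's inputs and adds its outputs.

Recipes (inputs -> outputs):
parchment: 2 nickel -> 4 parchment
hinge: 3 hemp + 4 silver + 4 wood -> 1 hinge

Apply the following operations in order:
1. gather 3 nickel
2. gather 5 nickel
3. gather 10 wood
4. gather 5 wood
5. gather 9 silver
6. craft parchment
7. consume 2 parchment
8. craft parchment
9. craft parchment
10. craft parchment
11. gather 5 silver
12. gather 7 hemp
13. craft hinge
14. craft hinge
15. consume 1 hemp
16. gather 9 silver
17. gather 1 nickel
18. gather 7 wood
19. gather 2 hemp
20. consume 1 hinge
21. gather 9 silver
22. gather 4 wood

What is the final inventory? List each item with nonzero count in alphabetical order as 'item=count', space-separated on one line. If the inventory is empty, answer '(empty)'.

After 1 (gather 3 nickel): nickel=3
After 2 (gather 5 nickel): nickel=8
After 3 (gather 10 wood): nickel=8 wood=10
After 4 (gather 5 wood): nickel=8 wood=15
After 5 (gather 9 silver): nickel=8 silver=9 wood=15
After 6 (craft parchment): nickel=6 parchment=4 silver=9 wood=15
After 7 (consume 2 parchment): nickel=6 parchment=2 silver=9 wood=15
After 8 (craft parchment): nickel=4 parchment=6 silver=9 wood=15
After 9 (craft parchment): nickel=2 parchment=10 silver=9 wood=15
After 10 (craft parchment): parchment=14 silver=9 wood=15
After 11 (gather 5 silver): parchment=14 silver=14 wood=15
After 12 (gather 7 hemp): hemp=7 parchment=14 silver=14 wood=15
After 13 (craft hinge): hemp=4 hinge=1 parchment=14 silver=10 wood=11
After 14 (craft hinge): hemp=1 hinge=2 parchment=14 silver=6 wood=7
After 15 (consume 1 hemp): hinge=2 parchment=14 silver=6 wood=7
After 16 (gather 9 silver): hinge=2 parchment=14 silver=15 wood=7
After 17 (gather 1 nickel): hinge=2 nickel=1 parchment=14 silver=15 wood=7
After 18 (gather 7 wood): hinge=2 nickel=1 parchment=14 silver=15 wood=14
After 19 (gather 2 hemp): hemp=2 hinge=2 nickel=1 parchment=14 silver=15 wood=14
After 20 (consume 1 hinge): hemp=2 hinge=1 nickel=1 parchment=14 silver=15 wood=14
After 21 (gather 9 silver): hemp=2 hinge=1 nickel=1 parchment=14 silver=24 wood=14
After 22 (gather 4 wood): hemp=2 hinge=1 nickel=1 parchment=14 silver=24 wood=18

Answer: hemp=2 hinge=1 nickel=1 parchment=14 silver=24 wood=18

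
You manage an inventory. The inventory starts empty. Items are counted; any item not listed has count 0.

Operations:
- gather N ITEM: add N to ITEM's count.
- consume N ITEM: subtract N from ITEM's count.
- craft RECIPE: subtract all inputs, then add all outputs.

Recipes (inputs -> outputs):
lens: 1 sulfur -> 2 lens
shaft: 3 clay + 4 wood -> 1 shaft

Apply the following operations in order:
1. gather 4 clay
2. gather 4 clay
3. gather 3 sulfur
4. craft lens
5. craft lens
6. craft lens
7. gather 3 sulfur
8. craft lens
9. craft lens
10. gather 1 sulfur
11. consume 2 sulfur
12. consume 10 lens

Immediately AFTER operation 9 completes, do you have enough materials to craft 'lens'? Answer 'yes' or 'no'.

Answer: yes

Derivation:
After 1 (gather 4 clay): clay=4
After 2 (gather 4 clay): clay=8
After 3 (gather 3 sulfur): clay=8 sulfur=3
After 4 (craft lens): clay=8 lens=2 sulfur=2
After 5 (craft lens): clay=8 lens=4 sulfur=1
After 6 (craft lens): clay=8 lens=6
After 7 (gather 3 sulfur): clay=8 lens=6 sulfur=3
After 8 (craft lens): clay=8 lens=8 sulfur=2
After 9 (craft lens): clay=8 lens=10 sulfur=1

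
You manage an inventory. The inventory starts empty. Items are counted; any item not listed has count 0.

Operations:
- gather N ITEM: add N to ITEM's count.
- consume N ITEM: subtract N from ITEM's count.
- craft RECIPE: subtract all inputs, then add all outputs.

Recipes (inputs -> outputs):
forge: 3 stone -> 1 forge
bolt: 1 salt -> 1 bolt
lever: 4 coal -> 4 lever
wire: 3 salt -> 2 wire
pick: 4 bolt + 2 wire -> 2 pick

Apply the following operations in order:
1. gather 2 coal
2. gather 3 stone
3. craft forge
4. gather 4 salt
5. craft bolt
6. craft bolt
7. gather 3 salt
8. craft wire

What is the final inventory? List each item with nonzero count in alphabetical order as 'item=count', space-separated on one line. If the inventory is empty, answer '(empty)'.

Answer: bolt=2 coal=2 forge=1 salt=2 wire=2

Derivation:
After 1 (gather 2 coal): coal=2
After 2 (gather 3 stone): coal=2 stone=3
After 3 (craft forge): coal=2 forge=1
After 4 (gather 4 salt): coal=2 forge=1 salt=4
After 5 (craft bolt): bolt=1 coal=2 forge=1 salt=3
After 6 (craft bolt): bolt=2 coal=2 forge=1 salt=2
After 7 (gather 3 salt): bolt=2 coal=2 forge=1 salt=5
After 8 (craft wire): bolt=2 coal=2 forge=1 salt=2 wire=2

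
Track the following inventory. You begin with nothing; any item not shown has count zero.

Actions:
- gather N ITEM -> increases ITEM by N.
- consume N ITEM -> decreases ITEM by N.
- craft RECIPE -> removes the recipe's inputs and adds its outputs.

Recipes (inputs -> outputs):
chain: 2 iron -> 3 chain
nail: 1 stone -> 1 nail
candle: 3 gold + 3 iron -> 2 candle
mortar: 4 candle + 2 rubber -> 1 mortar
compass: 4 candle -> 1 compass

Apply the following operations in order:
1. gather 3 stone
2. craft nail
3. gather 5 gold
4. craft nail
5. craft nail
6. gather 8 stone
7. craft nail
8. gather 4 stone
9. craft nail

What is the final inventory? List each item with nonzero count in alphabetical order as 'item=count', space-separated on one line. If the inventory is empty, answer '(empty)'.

After 1 (gather 3 stone): stone=3
After 2 (craft nail): nail=1 stone=2
After 3 (gather 5 gold): gold=5 nail=1 stone=2
After 4 (craft nail): gold=5 nail=2 stone=1
After 5 (craft nail): gold=5 nail=3
After 6 (gather 8 stone): gold=5 nail=3 stone=8
After 7 (craft nail): gold=5 nail=4 stone=7
After 8 (gather 4 stone): gold=5 nail=4 stone=11
After 9 (craft nail): gold=5 nail=5 stone=10

Answer: gold=5 nail=5 stone=10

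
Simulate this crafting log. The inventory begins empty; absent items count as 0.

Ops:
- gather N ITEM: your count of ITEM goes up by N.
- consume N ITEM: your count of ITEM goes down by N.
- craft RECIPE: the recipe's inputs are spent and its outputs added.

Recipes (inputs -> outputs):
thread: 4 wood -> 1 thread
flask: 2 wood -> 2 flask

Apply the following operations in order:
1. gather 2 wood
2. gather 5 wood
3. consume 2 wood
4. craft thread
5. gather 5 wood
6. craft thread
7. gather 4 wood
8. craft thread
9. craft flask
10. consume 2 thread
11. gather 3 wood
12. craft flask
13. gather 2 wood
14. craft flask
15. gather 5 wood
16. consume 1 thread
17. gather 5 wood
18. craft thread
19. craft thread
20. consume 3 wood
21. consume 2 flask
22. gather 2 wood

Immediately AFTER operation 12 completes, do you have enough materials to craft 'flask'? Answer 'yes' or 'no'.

After 1 (gather 2 wood): wood=2
After 2 (gather 5 wood): wood=7
After 3 (consume 2 wood): wood=5
After 4 (craft thread): thread=1 wood=1
After 5 (gather 5 wood): thread=1 wood=6
After 6 (craft thread): thread=2 wood=2
After 7 (gather 4 wood): thread=2 wood=6
After 8 (craft thread): thread=3 wood=2
After 9 (craft flask): flask=2 thread=3
After 10 (consume 2 thread): flask=2 thread=1
After 11 (gather 3 wood): flask=2 thread=1 wood=3
After 12 (craft flask): flask=4 thread=1 wood=1

Answer: no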